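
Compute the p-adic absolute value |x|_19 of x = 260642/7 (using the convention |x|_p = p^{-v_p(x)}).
|260642/7|_19 = 1/130321

Step 1 — compute v_19(x) by factoring powers of 19 out of the numerator and denominator: v_19(260642/7) = 4. Step 2 — apply |x|_p = p^{-v_p(x)} = 19^{-4} = 1/130321.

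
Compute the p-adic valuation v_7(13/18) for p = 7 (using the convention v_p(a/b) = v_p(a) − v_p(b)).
v_7(13/18) = 0

Factor powers of 7 from the numerator and denominator of the reduced fraction: 13 = 7^0 · 13 and 18 = 7^0 · 18. Apply v_p(a/b) = v_p(a) − v_p(b): v_7(13/18) = 0 − 0 = 0.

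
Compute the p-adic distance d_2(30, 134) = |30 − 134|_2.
d_2(30, 134) = 1/8

Step 1 — x − y = 30 − 134 = -104. Step 2 — v_2(-104) = 3 (factor: -104 = −(2^3 · 13); the sign does not affect v_p). Step 3 — |x − y|_2 = 2^{-3} = 1/8.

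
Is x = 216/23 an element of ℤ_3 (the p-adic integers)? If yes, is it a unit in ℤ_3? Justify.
x ∈ ℤ_3 but not a unit; v_3(x) = 3 > 0

ℤ_3 = {x ∈ ℚ_3 : v_3(x) ≥ 0} and ℤ_3^× = {x ∈ ℤ_3 : v_3(x) = 0}. Here v_3(216/23) = v_3(num) − v_3(den) = 3; compare against these criteria.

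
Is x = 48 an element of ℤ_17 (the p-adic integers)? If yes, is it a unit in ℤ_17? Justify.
x ∈ ℤ_17^× (unit); v_17(x) = 0

ℤ_17 = {x ∈ ℚ_17 : v_17(x) ≥ 0} and ℤ_17^× = {x ∈ ℤ_17 : v_17(x) = 0}. Here v_17(48) = v_17(num) − v_17(den) = 0; compare against these criteria.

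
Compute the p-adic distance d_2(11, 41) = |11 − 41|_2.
d_2(11, 41) = 1/2

Step 1 — x − y = 11 − 41 = -30. Step 2 — v_2(-30) = 1 (factor: -30 = −(2^1 · 15); the sign does not affect v_p). Step 3 — |x − y|_2 = 2^{-1} = 1/2.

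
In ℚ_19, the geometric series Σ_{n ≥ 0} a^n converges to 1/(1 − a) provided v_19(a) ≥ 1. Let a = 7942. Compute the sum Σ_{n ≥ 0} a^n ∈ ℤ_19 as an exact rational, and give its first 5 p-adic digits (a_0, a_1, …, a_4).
Σ a^n = 1/(1 − a) = -1/7941;  first 5 digits = (1, 0, 3, 1, 9)

v_19(a) = 2 ≥ 1, so the series converges in ℤ_19 to 1/(1 − a) = 1/(1 − 7942) = -1/7941. Expand this rational in ℤ_19: compute digits iteratively via d_i = x_i mod 19, x_{i+1} = (x_i − d_i)/19. The first 5 digits are (1, 0, 3, 1, 9).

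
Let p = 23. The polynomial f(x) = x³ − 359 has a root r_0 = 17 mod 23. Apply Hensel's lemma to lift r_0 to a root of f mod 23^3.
r_2 = 2708 (mod 12167)

Hensel: r_{i+1} = r_i − f(r_i)/f′(r_i) mod 23^{i+2}, where f′(x) = 3x². Iterate:
  r_0 = 17 (mod 23)
  r_1 = 63 (mod 529)
  r_2 = 2708 (mod 12167)
Final: r = 2708 with f(r) ≡ 0 mod 23^3.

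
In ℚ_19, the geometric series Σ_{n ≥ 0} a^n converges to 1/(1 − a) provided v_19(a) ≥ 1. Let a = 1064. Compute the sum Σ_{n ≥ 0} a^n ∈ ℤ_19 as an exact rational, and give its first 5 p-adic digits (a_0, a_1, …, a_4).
Σ a^n = 1/(1 − a) = -1/1063;  first 5 digits = (1, 18, 3, 12, 18)

v_19(a) = 1 ≥ 1, so the series converges in ℤ_19 to 1/(1 − a) = 1/(1 − 1064) = -1/1063. Expand this rational in ℤ_19: compute digits iteratively via d_i = x_i mod 19, x_{i+1} = (x_i − d_i)/19. The first 5 digits are (1, 18, 3, 12, 18).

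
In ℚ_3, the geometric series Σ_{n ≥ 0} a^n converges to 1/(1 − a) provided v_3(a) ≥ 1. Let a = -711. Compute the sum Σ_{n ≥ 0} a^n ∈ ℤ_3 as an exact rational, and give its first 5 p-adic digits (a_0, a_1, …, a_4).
Σ a^n = 1/(1 − a) = 1/712;  first 5 digits = (1, 0, 2, 0, 1)

v_3(a) = 2 ≥ 1, so the series converges in ℤ_3 to 1/(1 − a) = 1/(1 − (-711)) = 1/712. Expand this rational in ℤ_3: compute digits iteratively via d_i = x_i mod 3, x_{i+1} = (x_i − d_i)/3. The first 5 digits are (1, 0, 2, 0, 1).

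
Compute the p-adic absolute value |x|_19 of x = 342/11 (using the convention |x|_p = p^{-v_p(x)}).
|342/11|_19 = 1/19

Step 1 — compute v_19(x) by factoring powers of 19 out of the numerator and denominator: v_19(342/11) = 1. Step 2 — apply |x|_p = p^{-v_p(x)} = 19^{-1} = 1/19.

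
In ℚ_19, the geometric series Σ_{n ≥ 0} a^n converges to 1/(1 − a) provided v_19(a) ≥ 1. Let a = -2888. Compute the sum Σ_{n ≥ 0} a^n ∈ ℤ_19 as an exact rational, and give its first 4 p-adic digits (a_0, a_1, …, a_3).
Σ a^n = 1/(1 − a) = 1/2889;  first 4 digits = (1, 0, 11, 18)

v_19(a) = 2 ≥ 1, so the series converges in ℤ_19 to 1/(1 − a) = 1/(1 − (-2888)) = 1/2889. Expand this rational in ℤ_19: compute digits iteratively via d_i = x_i mod 19, x_{i+1} = (x_i − d_i)/19. The first 4 digits are (1, 0, 11, 18).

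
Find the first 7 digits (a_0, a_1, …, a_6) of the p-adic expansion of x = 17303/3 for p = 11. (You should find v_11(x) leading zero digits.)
(a_0, …, a_6) = (0, 0, 0, 8, 7, 3, 7)

v_11(17303/3) = 3, so a_0 = ... = a_2 = 0. Factor out: x = 11^3 · u with u = 13/3 a unit in ℤ_11. Expand u iteratively via a_{v+i} = u_i mod 11, u_{i+1} = (u_i − a_{v+i})/11:
  u_0 = 13/3;  a_3 = 8;  u_1 = (u_0 − 8)/11 = -1/3
  u_1 = -1/3;  a_4 = 7;  u_2 = (u_1 − 7)/11 = -2/3
  u_2 = -2/3;  a_5 = 3;  u_3 = (u_2 − 3)/11 = -1/3
  u_3 = -1/3;  a_6 = 7;  u_4 = (u_3 − 7)/11 = -2/3
Digits: (0, 0, 0, 8, 7, 3, 7).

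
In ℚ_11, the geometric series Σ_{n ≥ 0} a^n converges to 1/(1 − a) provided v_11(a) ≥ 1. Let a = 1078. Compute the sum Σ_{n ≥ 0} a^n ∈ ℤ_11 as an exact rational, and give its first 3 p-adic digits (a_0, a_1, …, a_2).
Σ a^n = 1/(1 − a) = -1/1077;  first 3 digits = (1, 10, 9)

v_11(a) = 1 ≥ 1, so the series converges in ℤ_11 to 1/(1 − a) = 1/(1 − 1078) = -1/1077. Expand this rational in ℤ_11: compute digits iteratively via d_i = x_i mod 11, x_{i+1} = (x_i − d_i)/11. The first 3 digits are (1, 10, 9).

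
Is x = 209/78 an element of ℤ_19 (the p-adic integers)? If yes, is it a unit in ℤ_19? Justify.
x ∈ ℤ_19 but not a unit; v_19(x) = 1 > 0

ℤ_19 = {x ∈ ℚ_19 : v_19(x) ≥ 0} and ℤ_19^× = {x ∈ ℤ_19 : v_19(x) = 0}. Here v_19(209/78) = v_19(num) − v_19(den) = 1; compare against these criteria.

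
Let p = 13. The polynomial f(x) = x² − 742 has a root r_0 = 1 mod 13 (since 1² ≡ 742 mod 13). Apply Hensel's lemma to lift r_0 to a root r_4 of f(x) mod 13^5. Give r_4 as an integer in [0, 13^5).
r_4 = 22088 (mod 371293)

Hensel's recurrence: r_{i+1} = r_i − f(r_i)·(f′(r_i))^{-1} mod 13^{i+2}, with f′(x) = 2x. Iterate:
  r_0 = 1 (mod 13)
  r_1 = 118 (mod 169)
  r_2 = 118 (mod 2197)
  r_3 = 22088 (mod 28561)
  r_4 = 22088 (mod 371293)
Final: r_4 = 22088, and one checks f(r_4) ≡ 0 mod 13^5.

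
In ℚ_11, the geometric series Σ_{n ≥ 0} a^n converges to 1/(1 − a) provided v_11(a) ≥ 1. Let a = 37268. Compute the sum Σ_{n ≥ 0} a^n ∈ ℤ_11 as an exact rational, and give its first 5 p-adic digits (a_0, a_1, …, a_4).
Σ a^n = 1/(1 − a) = -1/37267;  first 5 digits = (1, 0, 0, 6, 2)

v_11(a) = 3 ≥ 1, so the series converges in ℤ_11 to 1/(1 − a) = 1/(1 − 37268) = -1/37267. Expand this rational in ℤ_11: compute digits iteratively via d_i = x_i mod 11, x_{i+1} = (x_i − d_i)/11. The first 5 digits are (1, 0, 0, 6, 2).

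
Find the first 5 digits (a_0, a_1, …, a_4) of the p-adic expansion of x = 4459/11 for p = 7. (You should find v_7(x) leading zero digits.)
(a_0, …, a_4) = (0, 0, 0, 5, 2)

v_7(4459/11) = 3, so a_0 = ... = a_2 = 0. Factor out: x = 7^3 · u with u = 13/11 a unit in ℤ_7. Expand u iteratively via a_{v+i} = u_i mod 7, u_{i+1} = (u_i − a_{v+i})/7:
  u_0 = 13/11;  a_3 = 5;  u_1 = (u_0 − 5)/7 = -6/11
  u_1 = -6/11;  a_4 = 2;  u_2 = (u_1 − 2)/7 = -4/11
Digits: (0, 0, 0, 5, 2).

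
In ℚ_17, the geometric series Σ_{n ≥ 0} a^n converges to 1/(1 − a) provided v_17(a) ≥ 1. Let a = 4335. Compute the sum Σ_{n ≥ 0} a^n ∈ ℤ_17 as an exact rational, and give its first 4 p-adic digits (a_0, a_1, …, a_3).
Σ a^n = 1/(1 − a) = -1/4334;  first 4 digits = (1, 0, 15, 0)

v_17(a) = 2 ≥ 1, so the series converges in ℤ_17 to 1/(1 − a) = 1/(1 − 4335) = -1/4334. Expand this rational in ℤ_17: compute digits iteratively via d_i = x_i mod 17, x_{i+1} = (x_i − d_i)/17. The first 4 digits are (1, 0, 15, 0).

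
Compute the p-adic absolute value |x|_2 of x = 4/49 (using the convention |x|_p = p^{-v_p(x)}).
|4/49|_2 = 1/4

Step 1 — compute v_2(x) by factoring powers of 2 out of the numerator and denominator: v_2(4/49) = 2. Step 2 — apply |x|_p = p^{-v_p(x)} = 2^{-2} = 1/4.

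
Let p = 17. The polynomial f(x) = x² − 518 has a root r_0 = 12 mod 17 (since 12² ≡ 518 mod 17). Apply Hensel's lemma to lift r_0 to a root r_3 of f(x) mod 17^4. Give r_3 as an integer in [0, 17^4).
r_3 = 20956 (mod 83521)

Hensel's recurrence: r_{i+1} = r_i − f(r_i)·(f′(r_i))^{-1} mod 17^{i+2}, with f′(x) = 2x. Iterate:
  r_0 = 12 (mod 17)
  r_1 = 148 (mod 289)
  r_2 = 1304 (mod 4913)
  r_3 = 20956 (mod 83521)
Final: r_3 = 20956, and one checks f(r_3) ≡ 0 mod 17^4.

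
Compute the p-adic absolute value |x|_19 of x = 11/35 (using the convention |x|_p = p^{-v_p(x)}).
|11/35|_19 = 1

Step 1 — compute v_19(x) by factoring powers of 19 out of the numerator and denominator: v_19(11/35) = 0. Step 2 — apply |x|_p = p^{-v_p(x)} = 19^{0} = 1.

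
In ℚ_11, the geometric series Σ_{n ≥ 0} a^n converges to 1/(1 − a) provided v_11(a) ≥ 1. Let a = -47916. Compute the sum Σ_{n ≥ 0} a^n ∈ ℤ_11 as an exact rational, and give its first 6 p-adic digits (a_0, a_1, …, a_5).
Σ a^n = 1/(1 − a) = 1/47917;  first 6 digits = (1, 0, 0, 8, 7, 10)

v_11(a) = 3 ≥ 1, so the series converges in ℤ_11 to 1/(1 − a) = 1/(1 − (-47916)) = 1/47917. Expand this rational in ℤ_11: compute digits iteratively via d_i = x_i mod 11, x_{i+1} = (x_i − d_i)/11. The first 6 digits are (1, 0, 0, 8, 7, 10).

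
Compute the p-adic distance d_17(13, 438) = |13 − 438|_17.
d_17(13, 438) = 1/17

Step 1 — x − y = 13 − 438 = -425. Step 2 — v_17(-425) = 1 (factor: -425 = −(17^1 · 25); the sign does not affect v_p). Step 3 — |x − y|_17 = 17^{-1} = 1/17.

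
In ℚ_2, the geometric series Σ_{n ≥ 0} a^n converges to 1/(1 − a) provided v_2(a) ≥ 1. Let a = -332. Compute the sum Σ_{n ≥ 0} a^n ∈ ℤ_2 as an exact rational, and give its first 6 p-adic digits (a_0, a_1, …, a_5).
Σ a^n = 1/(1 − a) = 1/333;  first 6 digits = (1, 0, 1, 0, 0, 0)

v_2(a) = 2 ≥ 1, so the series converges in ℤ_2 to 1/(1 − a) = 1/(1 − (-332)) = 1/333. Expand this rational in ℤ_2: compute digits iteratively via d_i = x_i mod 2, x_{i+1} = (x_i − d_i)/2. The first 6 digits are (1, 0, 1, 0, 0, 0).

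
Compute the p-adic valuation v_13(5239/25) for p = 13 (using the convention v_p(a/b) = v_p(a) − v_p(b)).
v_13(5239/25) = 2

Factor powers of 13 from the numerator and denominator of the reduced fraction: 5239 = 13^2 · 31 and 25 = 13^0 · 25. Apply v_p(a/b) = v_p(a) − v_p(b): v_13(5239/25) = 2 − 0 = 2.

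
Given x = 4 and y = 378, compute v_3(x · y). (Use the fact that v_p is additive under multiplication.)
v_3(1512) = 3

v_p(x) = 0 (factor: 4 = 3^0 · 4); v_p(y) = 3 (factor: 378 = 3^3 · 14). Additivity: v_p(xy) = v_p(x) + v_p(y) = 0 + 3 = 3. (Direct check: xy = 1512 = 3^3 · (56).)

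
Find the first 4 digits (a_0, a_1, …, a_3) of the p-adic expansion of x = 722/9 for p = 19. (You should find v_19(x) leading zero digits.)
(a_0, …, a_3) = (0, 0, 15, 14)

v_19(722/9) = 2, so a_0 = ... = a_1 = 0. Factor out: x = 19^2 · u with u = 2/9 a unit in ℤ_19. Expand u iteratively via a_{v+i} = u_i mod 19, u_{i+1} = (u_i − a_{v+i})/19:
  u_0 = 2/9;  a_2 = 15;  u_1 = (u_0 − 15)/19 = -7/9
  u_1 = -7/9;  a_3 = 14;  u_2 = (u_1 − 14)/19 = -7/9
Digits: (0, 0, 15, 14).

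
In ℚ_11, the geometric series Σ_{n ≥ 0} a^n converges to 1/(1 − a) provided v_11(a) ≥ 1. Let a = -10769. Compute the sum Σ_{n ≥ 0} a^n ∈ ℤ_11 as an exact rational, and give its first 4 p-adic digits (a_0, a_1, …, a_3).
Σ a^n = 1/(1 − a) = 1/10770;  first 4 digits = (1, 0, 10, 2)

v_11(a) = 2 ≥ 1, so the series converges in ℤ_11 to 1/(1 − a) = 1/(1 − (-10769)) = 1/10770. Expand this rational in ℤ_11: compute digits iteratively via d_i = x_i mod 11, x_{i+1} = (x_i − d_i)/11. The first 4 digits are (1, 0, 10, 2).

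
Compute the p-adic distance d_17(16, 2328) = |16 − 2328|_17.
d_17(16, 2328) = 1/289

Step 1 — x − y = 16 − 2328 = -2312. Step 2 — v_17(-2312) = 2 (factor: -2312 = −(17^2 · 8); the sign does not affect v_p). Step 3 — |x − y|_17 = 17^{-2} = 1/289.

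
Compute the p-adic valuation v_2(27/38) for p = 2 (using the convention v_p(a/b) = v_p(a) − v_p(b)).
v_2(27/38) = -1

Factor powers of 2 from the numerator and denominator of the reduced fraction: 27 = 2^0 · 27 and 38 = 2^1 · 19. Apply v_p(a/b) = v_p(a) − v_p(b): v_2(27/38) = 0 − 1 = -1.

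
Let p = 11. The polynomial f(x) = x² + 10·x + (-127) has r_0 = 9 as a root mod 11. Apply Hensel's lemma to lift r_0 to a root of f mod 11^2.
r_1 = 42 (mod 121)

Hensel: r_{i+1} = r_i − f(r_i)·(f′(r_i))^{-1} mod 11^{i+2}, f′(x) = 2x + 10. Iterate:
  r_0 = 9 (mod 11)
  r_1 = 42 (mod 121)
Final: r = 42 satisfies f(r) ≡ 0 mod 11^2.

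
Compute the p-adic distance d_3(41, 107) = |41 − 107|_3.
d_3(41, 107) = 1/3

Step 1 — x − y = 41 − 107 = -66. Step 2 — v_3(-66) = 1 (factor: -66 = −(3^1 · 22); the sign does not affect v_p). Step 3 — |x − y|_3 = 3^{-1} = 1/3.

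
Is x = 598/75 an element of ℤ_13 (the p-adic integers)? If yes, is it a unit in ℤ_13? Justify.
x ∈ ℤ_13 but not a unit; v_13(x) = 1 > 0

ℤ_13 = {x ∈ ℚ_13 : v_13(x) ≥ 0} and ℤ_13^× = {x ∈ ℤ_13 : v_13(x) = 0}. Here v_13(598/75) = v_13(num) − v_13(den) = 1; compare against these criteria.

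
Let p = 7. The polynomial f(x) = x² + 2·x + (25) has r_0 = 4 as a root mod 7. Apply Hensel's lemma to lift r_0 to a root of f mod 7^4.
r_3 = 2160 (mod 2401)

Hensel: r_{i+1} = r_i − f(r_i)·(f′(r_i))^{-1} mod 7^{i+2}, f′(x) = 2x + 2. Iterate:
  r_0 = 4 (mod 7)
  r_1 = 4 (mod 49)
  r_2 = 102 (mod 343)
  r_3 = 2160 (mod 2401)
Final: r = 2160 satisfies f(r) ≡ 0 mod 7^4.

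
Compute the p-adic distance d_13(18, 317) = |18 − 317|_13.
d_13(18, 317) = 1/13

Step 1 — x − y = 18 − 317 = -299. Step 2 — v_13(-299) = 1 (factor: -299 = −(13^1 · 23); the sign does not affect v_p). Step 3 — |x − y|_13 = 13^{-1} = 1/13.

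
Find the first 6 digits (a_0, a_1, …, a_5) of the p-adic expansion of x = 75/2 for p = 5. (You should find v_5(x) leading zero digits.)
(a_0, …, a_5) = (0, 0, 4, 2, 2, 2)

v_5(75/2) = 2, so a_0 = ... = a_1 = 0. Factor out: x = 5^2 · u with u = 3/2 a unit in ℤ_5. Expand u iteratively via a_{v+i} = u_i mod 5, u_{i+1} = (u_i − a_{v+i})/5:
  u_0 = 3/2;  a_2 = 4;  u_1 = (u_0 − 4)/5 = -1/2
  u_1 = -1/2;  a_3 = 2;  u_2 = (u_1 − 2)/5 = -1/2
  u_2 = -1/2;  a_4 = 2;  u_3 = (u_2 − 2)/5 = -1/2
  u_3 = -1/2;  a_5 = 2;  u_4 = (u_3 − 2)/5 = -1/2
Digits: (0, 0, 4, 2, 2, 2).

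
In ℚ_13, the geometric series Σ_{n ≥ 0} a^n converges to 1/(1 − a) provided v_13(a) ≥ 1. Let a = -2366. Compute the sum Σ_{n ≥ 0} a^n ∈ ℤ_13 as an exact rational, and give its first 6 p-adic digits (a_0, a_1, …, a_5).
Σ a^n = 1/(1 − a) = 1/2367;  first 6 digits = (1, 0, 12, 11, 0, 2)

v_13(a) = 2 ≥ 1, so the series converges in ℤ_13 to 1/(1 − a) = 1/(1 − (-2366)) = 1/2367. Expand this rational in ℤ_13: compute digits iteratively via d_i = x_i mod 13, x_{i+1} = (x_i − d_i)/13. The first 6 digits are (1, 0, 12, 11, 0, 2).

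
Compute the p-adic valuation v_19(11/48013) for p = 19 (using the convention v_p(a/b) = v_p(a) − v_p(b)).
v_19(11/48013) = -3

Factor powers of 19 from the numerator and denominator of the reduced fraction: 11 = 19^0 · 11 and 48013 = 19^3 · 7. Apply v_p(a/b) = v_p(a) − v_p(b): v_19(11/48013) = 0 − 3 = -3.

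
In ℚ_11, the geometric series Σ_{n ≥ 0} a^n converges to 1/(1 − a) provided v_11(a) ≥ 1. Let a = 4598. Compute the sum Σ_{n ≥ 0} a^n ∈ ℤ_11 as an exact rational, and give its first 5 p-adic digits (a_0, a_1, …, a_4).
Σ a^n = 1/(1 − a) = -1/4597;  first 5 digits = (1, 0, 5, 3, 3)

v_11(a) = 2 ≥ 1, so the series converges in ℤ_11 to 1/(1 − a) = 1/(1 − 4598) = -1/4597. Expand this rational in ℤ_11: compute digits iteratively via d_i = x_i mod 11, x_{i+1} = (x_i − d_i)/11. The first 5 digits are (1, 0, 5, 3, 3).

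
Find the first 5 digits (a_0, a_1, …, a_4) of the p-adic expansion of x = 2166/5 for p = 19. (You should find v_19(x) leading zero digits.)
(a_0, …, a_4) = (0, 0, 5, 15, 3)

v_19(2166/5) = 2, so a_0 = ... = a_1 = 0. Factor out: x = 19^2 · u with u = 6/5 a unit in ℤ_19. Expand u iteratively via a_{v+i} = u_i mod 19, u_{i+1} = (u_i − a_{v+i})/19:
  u_0 = 6/5;  a_2 = 5;  u_1 = (u_0 − 5)/19 = -1/5
  u_1 = -1/5;  a_3 = 15;  u_2 = (u_1 − 15)/19 = -4/5
  u_2 = -4/5;  a_4 = 3;  u_3 = (u_2 − 3)/19 = -1/5
Digits: (0, 0, 5, 15, 3).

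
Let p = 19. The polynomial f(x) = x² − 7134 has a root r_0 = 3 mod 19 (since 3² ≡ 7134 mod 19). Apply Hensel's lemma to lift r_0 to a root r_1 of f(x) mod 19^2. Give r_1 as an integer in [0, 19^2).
r_1 = 288 (mod 361)

Hensel's recurrence: r_{i+1} = r_i − f(r_i)·(f′(r_i))^{-1} mod 19^{i+2}, with f′(x) = 2x. Iterate:
  r_0 = 3 (mod 19)
  r_1 = 288 (mod 361)
Final: r_1 = 288, and one checks f(r_1) ≡ 0 mod 19^2.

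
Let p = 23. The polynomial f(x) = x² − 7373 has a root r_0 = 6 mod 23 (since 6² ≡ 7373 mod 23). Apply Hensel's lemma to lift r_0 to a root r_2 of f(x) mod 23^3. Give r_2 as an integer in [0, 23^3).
r_2 = 4100 (mod 12167)

Hensel's recurrence: r_{i+1} = r_i − f(r_i)·(f′(r_i))^{-1} mod 23^{i+2}, with f′(x) = 2x. Iterate:
  r_0 = 6 (mod 23)
  r_1 = 397 (mod 529)
  r_2 = 4100 (mod 12167)
Final: r_2 = 4100, and one checks f(r_2) ≡ 0 mod 23^3.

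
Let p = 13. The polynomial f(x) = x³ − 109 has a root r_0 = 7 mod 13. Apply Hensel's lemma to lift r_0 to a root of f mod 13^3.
r_2 = 2061 (mod 2197)

Hensel: r_{i+1} = r_i − f(r_i)/f′(r_i) mod 13^{i+2}, where f′(x) = 3x². Iterate:
  r_0 = 7 (mod 13)
  r_1 = 33 (mod 169)
  r_2 = 2061 (mod 2197)
Final: r = 2061 with f(r) ≡ 0 mod 13^3.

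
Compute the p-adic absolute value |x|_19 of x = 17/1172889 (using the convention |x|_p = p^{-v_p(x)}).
|17/1172889|_19 = 130321

Step 1 — compute v_19(x) by factoring powers of 19 out of the numerator and denominator: v_19(17/1172889) = -4. Step 2 — apply |x|_p = p^{-v_p(x)} = 19^{4} = 130321.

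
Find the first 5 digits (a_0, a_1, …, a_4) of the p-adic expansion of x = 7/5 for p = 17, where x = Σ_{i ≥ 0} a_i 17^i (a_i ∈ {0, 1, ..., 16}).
(a_0, …, a_4) = (15, 6, 3, 10, 13)

v_17(7/5) = 0 (numerator and denominator both coprime to 17), so x ∈ ℤ_17^×. Compute digits iteratively via a_i = x_i mod 17, x_{i+1} = (x_i − a_i)/17, with x_0 = x:
  x_0 = 7/5;  a_0 = 15;  x_1 = (x_0 − 15)/17 = -4/5
  x_1 = -4/5;  a_1 = 6;  x_2 = (x_1 − 6)/17 = -2/5
  x_2 = -2/5;  a_2 = 3;  x_3 = (x_2 − 3)/17 = -1/5
  x_3 = -1/5;  a_3 = 10;  x_4 = (x_3 − 10)/17 = -3/5
  x_4 = -3/5;  a_4 = 13;  x_5 = (x_4 − 13)/17 = -4/5
Digits: (15, 6, 3, 10, 13).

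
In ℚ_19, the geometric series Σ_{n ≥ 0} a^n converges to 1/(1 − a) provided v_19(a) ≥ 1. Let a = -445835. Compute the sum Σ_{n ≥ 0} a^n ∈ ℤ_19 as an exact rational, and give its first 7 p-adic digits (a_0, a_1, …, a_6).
Σ a^n = 1/(1 − a) = 1/445836;  first 7 digits = (1, 0, 0, 11, 15, 18, 6)

v_19(a) = 3 ≥ 1, so the series converges in ℤ_19 to 1/(1 − a) = 1/(1 − (-445835)) = 1/445836. Expand this rational in ℤ_19: compute digits iteratively via d_i = x_i mod 19, x_{i+1} = (x_i − d_i)/19. The first 7 digits are (1, 0, 0, 11, 15, 18, 6).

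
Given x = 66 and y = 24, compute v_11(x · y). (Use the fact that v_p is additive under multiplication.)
v_11(1584) = 1

v_p(x) = 1 (factor: 66 = 11^1 · 6); v_p(y) = 0 (factor: 24 = 11^0 · 24). Additivity: v_p(xy) = v_p(x) + v_p(y) = 1 + 0 = 1. (Direct check: xy = 1584 = 11^1 · (144).)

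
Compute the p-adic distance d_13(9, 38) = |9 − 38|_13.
d_13(9, 38) = 1

Step 1 — x − y = 9 − 38 = -29. Step 2 — v_13(-29) = 0 (factor: -29 = −(13^0 · 29); the sign does not affect v_p). Step 3 — |x − y|_13 = 13^{0} = 1.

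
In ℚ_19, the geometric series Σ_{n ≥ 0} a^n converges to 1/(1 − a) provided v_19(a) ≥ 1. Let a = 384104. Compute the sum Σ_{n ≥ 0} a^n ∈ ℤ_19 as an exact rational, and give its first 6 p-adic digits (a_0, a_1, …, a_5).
Σ a^n = 1/(1 − a) = -1/384103;  first 6 digits = (1, 0, 0, 18, 2, 0)

v_19(a) = 3 ≥ 1, so the series converges in ℤ_19 to 1/(1 − a) = 1/(1 − 384104) = -1/384103. Expand this rational in ℤ_19: compute digits iteratively via d_i = x_i mod 19, x_{i+1} = (x_i − d_i)/19. The first 6 digits are (1, 0, 0, 18, 2, 0).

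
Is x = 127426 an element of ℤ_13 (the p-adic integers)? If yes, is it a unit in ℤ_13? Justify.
x ∈ ℤ_13 but not a unit; v_13(x) = 3 > 0

ℤ_13 = {x ∈ ℚ_13 : v_13(x) ≥ 0} and ℤ_13^× = {x ∈ ℤ_13 : v_13(x) = 0}. Here v_13(127426) = v_13(num) − v_13(den) = 3; compare against these criteria.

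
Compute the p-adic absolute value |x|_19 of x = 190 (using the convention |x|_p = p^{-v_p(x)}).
|190|_19 = 1/19

Step 1 — compute v_19(x) by factoring powers of 19 out of the numerator and denominator: v_19(190) = 1. Step 2 — apply |x|_p = p^{-v_p(x)} = 19^{-1} = 1/19.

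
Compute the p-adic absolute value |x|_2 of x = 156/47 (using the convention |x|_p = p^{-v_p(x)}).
|156/47|_2 = 1/4

Step 1 — compute v_2(x) by factoring powers of 2 out of the numerator and denominator: v_2(156/47) = 2. Step 2 — apply |x|_p = p^{-v_p(x)} = 2^{-2} = 1/4.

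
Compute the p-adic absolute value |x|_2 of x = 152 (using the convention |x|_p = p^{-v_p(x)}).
|152|_2 = 1/8

Step 1 — compute v_2(x) by factoring powers of 2 out of the numerator and denominator: v_2(152) = 3. Step 2 — apply |x|_p = p^{-v_p(x)} = 2^{-3} = 1/8.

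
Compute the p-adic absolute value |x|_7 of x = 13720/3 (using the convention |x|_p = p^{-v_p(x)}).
|13720/3|_7 = 1/343

Step 1 — compute v_7(x) by factoring powers of 7 out of the numerator and denominator: v_7(13720/3) = 3. Step 2 — apply |x|_p = p^{-v_p(x)} = 7^{-3} = 1/343.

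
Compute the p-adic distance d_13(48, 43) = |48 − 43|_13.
d_13(48, 43) = 1

Step 1 — x − y = 48 − 43 = 5. Step 2 — v_13(5) = 0 (factor: 5 = (13^0 · 5); the sign does not affect v_p). Step 3 — |x − y|_13 = 13^{0} = 1.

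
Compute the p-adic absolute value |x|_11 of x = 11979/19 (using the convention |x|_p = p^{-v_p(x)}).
|11979/19|_11 = 1/1331

Step 1 — compute v_11(x) by factoring powers of 11 out of the numerator and denominator: v_11(11979/19) = 3. Step 2 — apply |x|_p = p^{-v_p(x)} = 11^{-3} = 1/1331.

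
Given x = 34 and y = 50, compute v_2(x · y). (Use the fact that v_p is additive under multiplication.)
v_2(1700) = 2

v_p(x) = 1 (factor: 34 = 2^1 · 17); v_p(y) = 1 (factor: 50 = 2^1 · 25). Additivity: v_p(xy) = v_p(x) + v_p(y) = 1 + 1 = 2. (Direct check: xy = 1700 = 2^2 · (425).)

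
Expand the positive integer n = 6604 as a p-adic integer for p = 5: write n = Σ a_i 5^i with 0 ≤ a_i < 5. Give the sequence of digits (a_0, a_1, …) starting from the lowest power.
(a_0, a_1, …) = (4, 0, 4, 2, 0, 2)

Repeated division by 5 gives the digits low-to-high: 6604 = 4 + 4·5^2 + 2·5^3 + 2·5^5. Digit sequence: (4, 0, 4, 2, 0, 2).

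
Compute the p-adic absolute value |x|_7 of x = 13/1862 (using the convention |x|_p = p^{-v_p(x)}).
|13/1862|_7 = 49

Step 1 — compute v_7(x) by factoring powers of 7 out of the numerator and denominator: v_7(13/1862) = -2. Step 2 — apply |x|_p = p^{-v_p(x)} = 7^{2} = 49.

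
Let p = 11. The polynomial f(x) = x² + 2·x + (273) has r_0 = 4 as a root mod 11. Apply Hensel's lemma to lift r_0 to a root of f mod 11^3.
r_2 = 1269 (mod 1331)

Hensel: r_{i+1} = r_i − f(r_i)·(f′(r_i))^{-1} mod 11^{i+2}, f′(x) = 2x + 2. Iterate:
  r_0 = 4 (mod 11)
  r_1 = 59 (mod 121)
  r_2 = 1269 (mod 1331)
Final: r = 1269 satisfies f(r) ≡ 0 mod 11^3.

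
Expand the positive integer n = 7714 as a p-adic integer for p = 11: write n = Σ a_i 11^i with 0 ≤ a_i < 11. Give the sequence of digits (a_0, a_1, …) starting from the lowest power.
(a_0, a_1, …) = (3, 8, 8, 5)

Repeated division by 11 gives the digits low-to-high: 7714 = 3 + 8·11^1 + 8·11^2 + 5·11^3. Digit sequence: (3, 8, 8, 5).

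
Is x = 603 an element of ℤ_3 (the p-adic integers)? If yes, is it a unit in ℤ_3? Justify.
x ∈ ℤ_3 but not a unit; v_3(x) = 2 > 0

ℤ_3 = {x ∈ ℚ_3 : v_3(x) ≥ 0} and ℤ_3^× = {x ∈ ℤ_3 : v_3(x) = 0}. Here v_3(603) = v_3(num) − v_3(den) = 2; compare against these criteria.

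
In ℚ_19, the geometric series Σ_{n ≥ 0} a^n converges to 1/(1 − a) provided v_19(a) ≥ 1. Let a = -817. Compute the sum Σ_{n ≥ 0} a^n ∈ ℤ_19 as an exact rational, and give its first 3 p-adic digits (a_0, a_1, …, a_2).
Σ a^n = 1/(1 − a) = 1/818;  first 3 digits = (1, 14, 3)

v_19(a) = 1 ≥ 1, so the series converges in ℤ_19 to 1/(1 − a) = 1/(1 − (-817)) = 1/818. Expand this rational in ℤ_19: compute digits iteratively via d_i = x_i mod 19, x_{i+1} = (x_i − d_i)/19. The first 3 digits are (1, 14, 3).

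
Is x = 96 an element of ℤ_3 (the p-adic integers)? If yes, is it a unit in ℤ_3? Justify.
x ∈ ℤ_3 but not a unit; v_3(x) = 1 > 0

ℤ_3 = {x ∈ ℚ_3 : v_3(x) ≥ 0} and ℤ_3^× = {x ∈ ℤ_3 : v_3(x) = 0}. Here v_3(96) = v_3(num) − v_3(den) = 1; compare against these criteria.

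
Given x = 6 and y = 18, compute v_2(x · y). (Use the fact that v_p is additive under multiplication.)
v_2(108) = 2

v_p(x) = 1 (factor: 6 = 2^1 · 3); v_p(y) = 1 (factor: 18 = 2^1 · 9). Additivity: v_p(xy) = v_p(x) + v_p(y) = 1 + 1 = 2. (Direct check: xy = 108 = 2^2 · (27).)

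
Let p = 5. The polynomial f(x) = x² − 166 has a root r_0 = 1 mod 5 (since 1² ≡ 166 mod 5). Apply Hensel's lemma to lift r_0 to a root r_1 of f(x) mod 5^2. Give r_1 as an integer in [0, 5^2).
r_1 = 21 (mod 25)

Hensel's recurrence: r_{i+1} = r_i − f(r_i)·(f′(r_i))^{-1} mod 5^{i+2}, with f′(x) = 2x. Iterate:
  r_0 = 1 (mod 5)
  r_1 = 21 (mod 25)
Final: r_1 = 21, and one checks f(r_1) ≡ 0 mod 5^2.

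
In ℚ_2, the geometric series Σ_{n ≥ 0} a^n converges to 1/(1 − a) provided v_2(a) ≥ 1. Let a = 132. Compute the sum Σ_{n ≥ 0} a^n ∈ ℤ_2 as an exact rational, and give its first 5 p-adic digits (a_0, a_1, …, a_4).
Σ a^n = 1/(1 − a) = -1/131;  first 5 digits = (1, 0, 1, 0, 1)

v_2(a) = 2 ≥ 1, so the series converges in ℤ_2 to 1/(1 − a) = 1/(1 − 132) = -1/131. Expand this rational in ℤ_2: compute digits iteratively via d_i = x_i mod 2, x_{i+1} = (x_i − d_i)/2. The first 5 digits are (1, 0, 1, 0, 1).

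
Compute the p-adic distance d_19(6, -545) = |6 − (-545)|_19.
d_19(6, -545) = 1/19

Step 1 — x − y = 6 − (-545) = 551. Step 2 — v_19(551) = 1 (factor: 551 = (19^1 · 29); the sign does not affect v_p). Step 3 — |x − y|_19 = 19^{-1} = 1/19.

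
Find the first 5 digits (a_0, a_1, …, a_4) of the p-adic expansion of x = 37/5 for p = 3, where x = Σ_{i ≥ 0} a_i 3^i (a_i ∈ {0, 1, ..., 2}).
(a_0, …, a_4) = (2, 0, 0, 2, 0)

v_3(37/5) = 0 (numerator and denominator both coprime to 3), so x ∈ ℤ_3^×. Compute digits iteratively via a_i = x_i mod 3, x_{i+1} = (x_i − a_i)/3, with x_0 = x:
  x_0 = 37/5;  a_0 = 2;  x_1 = (x_0 − 2)/3 = 9/5
  x_1 = 9/5;  a_1 = 0;  x_2 = (x_1 − 0)/3 = 3/5
  x_2 = 3/5;  a_2 = 0;  x_3 = (x_2 − 0)/3 = 1/5
  x_3 = 1/5;  a_3 = 2;  x_4 = (x_3 − 2)/3 = -3/5
  x_4 = -3/5;  a_4 = 0;  x_5 = (x_4 − 0)/3 = -1/5
Digits: (2, 0, 0, 2, 0).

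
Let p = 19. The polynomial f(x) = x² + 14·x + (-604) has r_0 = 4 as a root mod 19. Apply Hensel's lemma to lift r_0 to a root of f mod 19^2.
r_1 = 61 (mod 361)

Hensel: r_{i+1} = r_i − f(r_i)·(f′(r_i))^{-1} mod 19^{i+2}, f′(x) = 2x + 14. Iterate:
  r_0 = 4 (mod 19)
  r_1 = 61 (mod 361)
Final: r = 61 satisfies f(r) ≡ 0 mod 19^2.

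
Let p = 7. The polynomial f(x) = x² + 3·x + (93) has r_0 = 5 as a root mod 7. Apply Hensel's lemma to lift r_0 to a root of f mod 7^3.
r_2 = 138 (mod 343)

Hensel: r_{i+1} = r_i − f(r_i)·(f′(r_i))^{-1} mod 7^{i+2}, f′(x) = 2x + 3. Iterate:
  r_0 = 5 (mod 7)
  r_1 = 40 (mod 49)
  r_2 = 138 (mod 343)
Final: r = 138 satisfies f(r) ≡ 0 mod 7^3.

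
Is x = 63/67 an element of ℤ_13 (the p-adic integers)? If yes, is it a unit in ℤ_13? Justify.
x ∈ ℤ_13^× (unit); v_13(x) = 0

ℤ_13 = {x ∈ ℚ_13 : v_13(x) ≥ 0} and ℤ_13^× = {x ∈ ℤ_13 : v_13(x) = 0}. Here v_13(63/67) = v_13(num) − v_13(den) = 0; compare against these criteria.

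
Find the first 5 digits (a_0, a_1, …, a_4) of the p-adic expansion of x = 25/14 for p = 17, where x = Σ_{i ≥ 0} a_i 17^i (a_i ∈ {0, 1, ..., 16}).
(a_0, …, a_4) = (3, 6, 13, 15, 10)

v_17(25/14) = 0 (numerator and denominator both coprime to 17), so x ∈ ℤ_17^×. Compute digits iteratively via a_i = x_i mod 17, x_{i+1} = (x_i − a_i)/17, with x_0 = x:
  x_0 = 25/14;  a_0 = 3;  x_1 = (x_0 − 3)/17 = -1/14
  x_1 = -1/14;  a_1 = 6;  x_2 = (x_1 − 6)/17 = -5/14
  x_2 = -5/14;  a_2 = 13;  x_3 = (x_2 − 13)/17 = -11/14
  x_3 = -11/14;  a_3 = 15;  x_4 = (x_3 − 15)/17 = -13/14
  x_4 = -13/14;  a_4 = 10;  x_5 = (x_4 − 10)/17 = -9/14
Digits: (3, 6, 13, 15, 10).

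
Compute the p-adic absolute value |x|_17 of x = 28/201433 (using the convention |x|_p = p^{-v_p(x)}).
|28/201433|_17 = 4913

Step 1 — compute v_17(x) by factoring powers of 17 out of the numerator and denominator: v_17(28/201433) = -3. Step 2 — apply |x|_p = p^{-v_p(x)} = 17^{3} = 4913.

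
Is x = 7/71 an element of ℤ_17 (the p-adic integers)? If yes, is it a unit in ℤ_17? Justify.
x ∈ ℤ_17^× (unit); v_17(x) = 0

ℤ_17 = {x ∈ ℚ_17 : v_17(x) ≥ 0} and ℤ_17^× = {x ∈ ℤ_17 : v_17(x) = 0}. Here v_17(7/71) = v_17(num) − v_17(den) = 0; compare against these criteria.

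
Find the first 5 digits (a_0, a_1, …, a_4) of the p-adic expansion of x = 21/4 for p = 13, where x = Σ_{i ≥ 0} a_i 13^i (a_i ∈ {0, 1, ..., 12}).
(a_0, …, a_4) = (2, 10, 9, 9, 9)

v_13(21/4) = 0 (numerator and denominator both coprime to 13), so x ∈ ℤ_13^×. Compute digits iteratively via a_i = x_i mod 13, x_{i+1} = (x_i − a_i)/13, with x_0 = x:
  x_0 = 21/4;  a_0 = 2;  x_1 = (x_0 − 2)/13 = 1/4
  x_1 = 1/4;  a_1 = 10;  x_2 = (x_1 − 10)/13 = -3/4
  x_2 = -3/4;  a_2 = 9;  x_3 = (x_2 − 9)/13 = -3/4
  x_3 = -3/4;  a_3 = 9;  x_4 = (x_3 − 9)/13 = -3/4
  x_4 = -3/4;  a_4 = 9;  x_5 = (x_4 − 9)/13 = -3/4
Digits: (2, 10, 9, 9, 9).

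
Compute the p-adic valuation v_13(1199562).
v_13(1199562) = 4

v_13(n) is the largest exponent k such that 13^k divides n. Factor out: 1199562 = 13^4 · 42. (Sign doesn't affect v_p.) So v_13(1199562) = 4.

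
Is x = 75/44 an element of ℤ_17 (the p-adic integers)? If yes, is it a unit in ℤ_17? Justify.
x ∈ ℤ_17^× (unit); v_17(x) = 0

ℤ_17 = {x ∈ ℚ_17 : v_17(x) ≥ 0} and ℤ_17^× = {x ∈ ℤ_17 : v_17(x) = 0}. Here v_17(75/44) = v_17(num) − v_17(den) = 0; compare against these criteria.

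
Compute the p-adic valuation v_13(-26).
v_13(-26) = 1

v_13(n) is the largest exponent k such that 13^k divides n. Factor out: -26 = -13^1 · 2. (Sign doesn't affect v_p.) So v_13(-26) = 1.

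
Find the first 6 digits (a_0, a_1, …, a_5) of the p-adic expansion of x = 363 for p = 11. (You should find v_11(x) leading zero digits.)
(a_0, …, a_5) = (0, 0, 3, 0, 0, 0)

v_11(363) = 2, so a_0 = ... = a_1 = 0. Factor out: x = 11^2 · u with u = 3 a unit in ℤ_11. Expand u iteratively via a_{v+i} = u_i mod 11, u_{i+1} = (u_i − a_{v+i})/11:
  u_0 = 3;  a_2 = 3;  u_1 = (u_0 − 3)/11 = 0
  u_1 = 0;  a_3 = 0;  u_2 = (u_1 − 0)/11 = 0
  u_2 = 0;  a_4 = 0;  u_3 = (u_2 − 0)/11 = 0
  u_3 = 0;  a_5 = 0;  u_4 = (u_3 − 0)/11 = 0
Digits: (0, 0, 3, 0, 0, 0).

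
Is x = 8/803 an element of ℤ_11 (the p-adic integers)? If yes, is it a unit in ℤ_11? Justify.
x ∉ ℤ_11 (v_11(x) = -1 < 0)

ℤ_11 = {x ∈ ℚ_11 : v_11(x) ≥ 0} and ℤ_11^× = {x ∈ ℤ_11 : v_11(x) = 0}. Here v_11(8/803) = v_11(num) − v_11(den) = -1; compare against these criteria.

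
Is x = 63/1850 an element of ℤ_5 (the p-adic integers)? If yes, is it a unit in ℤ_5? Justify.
x ∉ ℤ_5 (v_5(x) = -2 < 0)

ℤ_5 = {x ∈ ℚ_5 : v_5(x) ≥ 0} and ℤ_5^× = {x ∈ ℤ_5 : v_5(x) = 0}. Here v_5(63/1850) = v_5(num) − v_5(den) = -2; compare against these criteria.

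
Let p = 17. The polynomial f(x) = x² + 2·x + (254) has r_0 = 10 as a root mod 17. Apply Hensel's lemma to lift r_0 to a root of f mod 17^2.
r_1 = 282 (mod 289)

Hensel: r_{i+1} = r_i − f(r_i)·(f′(r_i))^{-1} mod 17^{i+2}, f′(x) = 2x + 2. Iterate:
  r_0 = 10 (mod 17)
  r_1 = 282 (mod 289)
Final: r = 282 satisfies f(r) ≡ 0 mod 17^2.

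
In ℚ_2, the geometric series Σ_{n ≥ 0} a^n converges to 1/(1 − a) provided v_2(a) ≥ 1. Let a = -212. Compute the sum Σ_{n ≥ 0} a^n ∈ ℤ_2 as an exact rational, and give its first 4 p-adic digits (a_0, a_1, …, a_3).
Σ a^n = 1/(1 − a) = 1/213;  first 4 digits = (1, 0, 1, 1)

v_2(a) = 2 ≥ 1, so the series converges in ℤ_2 to 1/(1 − a) = 1/(1 − (-212)) = 1/213. Expand this rational in ℤ_2: compute digits iteratively via d_i = x_i mod 2, x_{i+1} = (x_i − d_i)/2. The first 4 digits are (1, 0, 1, 1).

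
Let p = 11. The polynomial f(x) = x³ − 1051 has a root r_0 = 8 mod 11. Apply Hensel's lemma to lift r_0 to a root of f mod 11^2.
r_1 = 19 (mod 121)

Hensel: r_{i+1} = r_i − f(r_i)/f′(r_i) mod 11^{i+2}, where f′(x) = 3x². Iterate:
  r_0 = 8 (mod 11)
  r_1 = 19 (mod 121)
Final: r = 19 with f(r) ≡ 0 mod 11^2.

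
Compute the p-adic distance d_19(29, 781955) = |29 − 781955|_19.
d_19(29, 781955) = 1/130321

Step 1 — x − y = 29 − 781955 = -781926. Step 2 — v_19(-781926) = 4 (factor: -781926 = −(19^4 · 6); the sign does not affect v_p). Step 3 — |x − y|_19 = 19^{-4} = 1/130321.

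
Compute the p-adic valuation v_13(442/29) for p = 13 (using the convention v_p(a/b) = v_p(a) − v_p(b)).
v_13(442/29) = 1

Factor powers of 13 from the numerator and denominator of the reduced fraction: 442 = 13^1 · 34 and 29 = 13^0 · 29. Apply v_p(a/b) = v_p(a) − v_p(b): v_13(442/29) = 1 − 0 = 1.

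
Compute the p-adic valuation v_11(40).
v_11(40) = 0

v_11(n) is the largest exponent k such that 11^k divides n. Factor out: 40 = 11^0 · 40. (Sign doesn't affect v_p.) So v_11(40) = 0.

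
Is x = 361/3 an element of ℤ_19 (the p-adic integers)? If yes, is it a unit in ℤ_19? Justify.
x ∈ ℤ_19 but not a unit; v_19(x) = 2 > 0

ℤ_19 = {x ∈ ℚ_19 : v_19(x) ≥ 0} and ℤ_19^× = {x ∈ ℤ_19 : v_19(x) = 0}. Here v_19(361/3) = v_19(num) − v_19(den) = 2; compare against these criteria.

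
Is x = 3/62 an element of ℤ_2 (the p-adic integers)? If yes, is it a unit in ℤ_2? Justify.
x ∉ ℤ_2 (v_2(x) = -1 < 0)

ℤ_2 = {x ∈ ℚ_2 : v_2(x) ≥ 0} and ℤ_2^× = {x ∈ ℤ_2 : v_2(x) = 0}. Here v_2(3/62) = v_2(num) − v_2(den) = -1; compare against these criteria.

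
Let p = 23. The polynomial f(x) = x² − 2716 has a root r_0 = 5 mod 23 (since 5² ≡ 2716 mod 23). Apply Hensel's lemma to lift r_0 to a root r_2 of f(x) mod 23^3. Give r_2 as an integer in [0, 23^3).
r_2 = 856 (mod 12167)

Hensel's recurrence: r_{i+1} = r_i − f(r_i)·(f′(r_i))^{-1} mod 23^{i+2}, with f′(x) = 2x. Iterate:
  r_0 = 5 (mod 23)
  r_1 = 327 (mod 529)
  r_2 = 856 (mod 12167)
Final: r_2 = 856, and one checks f(r_2) ≡ 0 mod 23^3.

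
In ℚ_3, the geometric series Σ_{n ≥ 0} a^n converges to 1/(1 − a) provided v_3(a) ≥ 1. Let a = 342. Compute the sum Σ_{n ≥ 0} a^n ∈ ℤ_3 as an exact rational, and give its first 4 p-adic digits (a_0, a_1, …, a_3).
Σ a^n = 1/(1 − a) = -1/341;  first 4 digits = (1, 0, 2, 0)

v_3(a) = 2 ≥ 1, so the series converges in ℤ_3 to 1/(1 − a) = 1/(1 − 342) = -1/341. Expand this rational in ℤ_3: compute digits iteratively via d_i = x_i mod 3, x_{i+1} = (x_i − d_i)/3. The first 4 digits are (1, 0, 2, 0).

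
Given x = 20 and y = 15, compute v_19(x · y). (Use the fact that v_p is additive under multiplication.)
v_19(300) = 0

v_p(x) = 0 (factor: 20 = 19^0 · 20); v_p(y) = 0 (factor: 15 = 19^0 · 15). Additivity: v_p(xy) = v_p(x) + v_p(y) = 0 + 0 = 0. (Direct check: xy = 300 = 19^0 · (300).)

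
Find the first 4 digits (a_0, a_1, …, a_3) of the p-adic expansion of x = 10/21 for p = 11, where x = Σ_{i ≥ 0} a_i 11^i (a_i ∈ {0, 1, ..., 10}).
(a_0, …, a_3) = (1, 1, 2, 4)

v_11(10/21) = 0 (numerator and denominator both coprime to 11), so x ∈ ℤ_11^×. Compute digits iteratively via a_i = x_i mod 11, x_{i+1} = (x_i − a_i)/11, with x_0 = x:
  x_0 = 10/21;  a_0 = 1;  x_1 = (x_0 − 1)/11 = -1/21
  x_1 = -1/21;  a_1 = 1;  x_2 = (x_1 − 1)/11 = -2/21
  x_2 = -2/21;  a_2 = 2;  x_3 = (x_2 − 2)/11 = -4/21
  x_3 = -4/21;  a_3 = 4;  x_4 = (x_3 − 4)/11 = -8/21
Digits: (1, 1, 2, 4).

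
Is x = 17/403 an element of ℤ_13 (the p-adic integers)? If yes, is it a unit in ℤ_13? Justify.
x ∉ ℤ_13 (v_13(x) = -1 < 0)

ℤ_13 = {x ∈ ℚ_13 : v_13(x) ≥ 0} and ℤ_13^× = {x ∈ ℤ_13 : v_13(x) = 0}. Here v_13(17/403) = v_13(num) − v_13(den) = -1; compare against these criteria.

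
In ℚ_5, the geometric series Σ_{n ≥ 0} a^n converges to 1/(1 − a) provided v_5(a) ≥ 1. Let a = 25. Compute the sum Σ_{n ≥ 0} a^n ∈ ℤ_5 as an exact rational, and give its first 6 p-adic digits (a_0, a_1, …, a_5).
Σ a^n = 1/(1 − a) = -1/24;  first 6 digits = (1, 0, 1, 0, 1, 0)

v_5(a) = 2 ≥ 1, so the series converges in ℤ_5 to 1/(1 − a) = 1/(1 − 25) = -1/24. Expand this rational in ℤ_5: compute digits iteratively via d_i = x_i mod 5, x_{i+1} = (x_i − d_i)/5. The first 6 digits are (1, 0, 1, 0, 1, 0).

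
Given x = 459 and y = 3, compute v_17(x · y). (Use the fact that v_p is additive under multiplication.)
v_17(1377) = 1

v_p(x) = 1 (factor: 459 = 17^1 · 27); v_p(y) = 0 (factor: 3 = 17^0 · 3). Additivity: v_p(xy) = v_p(x) + v_p(y) = 1 + 0 = 1. (Direct check: xy = 1377 = 17^1 · (81).)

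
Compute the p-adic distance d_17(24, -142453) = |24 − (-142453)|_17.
d_17(24, -142453) = 1/4913

Step 1 — x − y = 24 − (-142453) = 142477. Step 2 — v_17(142477) = 3 (factor: 142477 = (17^3 · 29); the sign does not affect v_p). Step 3 — |x − y|_17 = 17^{-3} = 1/4913.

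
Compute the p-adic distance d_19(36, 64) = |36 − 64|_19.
d_19(36, 64) = 1

Step 1 — x − y = 36 − 64 = -28. Step 2 — v_19(-28) = 0 (factor: -28 = −(19^0 · 28); the sign does not affect v_p). Step 3 — |x − y|_19 = 19^{0} = 1.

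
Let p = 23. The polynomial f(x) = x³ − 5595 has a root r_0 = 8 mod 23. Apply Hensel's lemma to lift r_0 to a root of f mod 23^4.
r_3 = 249604 (mod 279841)

Hensel: r_{i+1} = r_i − f(r_i)/f′(r_i) mod 23^{i+2}, where f′(x) = 3x². Iterate:
  r_0 = 8 (mod 23)
  r_1 = 445 (mod 529)
  r_2 = 6264 (mod 12167)
  r_3 = 249604 (mod 279841)
Final: r = 249604 with f(r) ≡ 0 mod 23^4.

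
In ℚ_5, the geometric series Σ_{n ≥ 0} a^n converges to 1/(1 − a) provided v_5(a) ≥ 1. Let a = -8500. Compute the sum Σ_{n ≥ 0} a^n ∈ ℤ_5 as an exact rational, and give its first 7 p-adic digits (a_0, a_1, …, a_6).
Σ a^n = 1/(1 − a) = 1/8501;  first 7 digits = (1, 0, 0, 2, 1, 2, 3)

v_5(a) = 3 ≥ 1, so the series converges in ℤ_5 to 1/(1 − a) = 1/(1 − (-8500)) = 1/8501. Expand this rational in ℤ_5: compute digits iteratively via d_i = x_i mod 5, x_{i+1} = (x_i − d_i)/5. The first 7 digits are (1, 0, 0, 2, 1, 2, 3).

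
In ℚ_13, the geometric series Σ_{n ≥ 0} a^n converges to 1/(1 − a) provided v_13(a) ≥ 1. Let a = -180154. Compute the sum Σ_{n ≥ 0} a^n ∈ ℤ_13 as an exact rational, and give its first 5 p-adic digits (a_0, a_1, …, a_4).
Σ a^n = 1/(1 − a) = 1/180155;  first 5 digits = (1, 0, 0, 9, 6)

v_13(a) = 3 ≥ 1, so the series converges in ℤ_13 to 1/(1 − a) = 1/(1 − (-180154)) = 1/180155. Expand this rational in ℤ_13: compute digits iteratively via d_i = x_i mod 13, x_{i+1} = (x_i − d_i)/13. The first 5 digits are (1, 0, 0, 9, 6).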